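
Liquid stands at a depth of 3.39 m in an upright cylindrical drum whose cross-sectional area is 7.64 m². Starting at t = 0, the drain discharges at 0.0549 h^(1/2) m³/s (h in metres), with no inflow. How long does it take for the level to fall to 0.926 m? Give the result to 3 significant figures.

A dh/dt = −Q_out = −0.0549 √h.
This is separable: 2 d(√h)/dt = −0.0549/A, so √h = √h₀ − (0.0549/(2A)) t.
t = 2A(√h₀ − √h)/0.0549 = 2·7.64·(√3.39 − √0.926)/0.0549
  = 15.280 × (1.8412 − 0.96229) / 0.0549 = 244.62 s.

245 s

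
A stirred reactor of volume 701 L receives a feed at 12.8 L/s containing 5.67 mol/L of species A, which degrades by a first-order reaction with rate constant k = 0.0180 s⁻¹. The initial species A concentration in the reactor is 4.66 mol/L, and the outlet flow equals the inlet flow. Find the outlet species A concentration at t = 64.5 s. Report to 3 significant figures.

Accumulation = in − out − consumed: V dC/dt = Q C_in − Q C − k V C.
dC/dt = (Q/V) C_in − (Q/V + k) C; effective rate a = Q/V + k = 0.018260 + 0.0180 = 0.036260 s⁻¹.
C_ss = Q C_in/(Q + kV) = 2.8553 mol/L; C(t) = C_ss + (C₀ − C_ss) e^(−a t).
C(64.5) = 2.8553 + (1.8047)·e^(−0.036260·64.5) = 2.8553 + (1.8047)·0.096449 = 3.0294 mol/L.

3.03 mol/L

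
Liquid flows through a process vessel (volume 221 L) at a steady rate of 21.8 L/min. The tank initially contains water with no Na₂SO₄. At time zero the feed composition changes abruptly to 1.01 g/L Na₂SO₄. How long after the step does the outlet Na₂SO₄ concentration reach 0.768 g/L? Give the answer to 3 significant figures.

Species balance on the tank: V dC/dt = Q(C_in − C), so τ = V/Q = 10.138 min.
C(t) = C_in + (C₀ − C_in) e^(−t/τ). Set C = 0.768 and solve for t:
e^(−t/τ) = (C − C_in)/(C₀ − C_in) = (0.768 − 1.01)/(0 − 1.01) = 0.23960
t = −τ ln(…) = 10.138 × 1.4288 = 14.484 min.

14.5 min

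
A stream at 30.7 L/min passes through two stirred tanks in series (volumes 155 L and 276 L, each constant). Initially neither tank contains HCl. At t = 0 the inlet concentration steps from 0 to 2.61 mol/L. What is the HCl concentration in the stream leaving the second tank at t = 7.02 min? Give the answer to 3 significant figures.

Each tank obeys Vᵢ dCᵢ/dt = Q(Cᵢ₋₁ − Cᵢ), so τᵢ = Vᵢ/Q.
τ₁ = 155/30.7 = 5.0489 min; τ₂ = 276/30.7 = 8.9902 min.
Solving the cascade with C₁(0)=C₂(0)=0 gives C₂(t) = C_in[1 − (τ₁ e^(−t/τ₁) − τ₂ e^(−t/τ₂))/(τ₁ − τ₂)].
At t = 7.02: e^(−t/τ₁) = 0.24897, e^(−t/τ₂) = 0.45802.
C₂ = 2.61·[1 − (5.0489·0.24897 − 8.9902·0.45802)/(-3.9414)] = 2.61·0.27420 = 0.71566 mol/L.

0.716 mol/L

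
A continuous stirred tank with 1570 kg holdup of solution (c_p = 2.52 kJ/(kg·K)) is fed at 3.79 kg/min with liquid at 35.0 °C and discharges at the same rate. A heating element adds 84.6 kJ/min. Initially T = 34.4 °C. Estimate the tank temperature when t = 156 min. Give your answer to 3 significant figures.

37.4 °C

M c_p dT/dt = ṁ c_p (T_in − T) + Q̇.
τ = M/ṁ = 414.25 min; T_ss = T_in + Q̇/(ṁ c_p) = 35.0 + 84.6/(3.79·2.52) = 43.858 °C.
This is linear first-order; T(t) = T_ss + (T₀ − T_ss) e^(−t/τ).
T(156) = 43.858 + (-9.4579)·e^(−156/414.25) = 43.858 + (-9.4579)·0.68620 = 37.368 °C.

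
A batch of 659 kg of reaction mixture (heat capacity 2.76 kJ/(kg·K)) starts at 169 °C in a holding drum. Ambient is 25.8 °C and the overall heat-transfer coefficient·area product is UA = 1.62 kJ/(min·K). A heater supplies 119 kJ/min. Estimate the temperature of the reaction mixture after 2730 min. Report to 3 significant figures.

Lumped-capacitance energy balance: M c_p dT/dt = UA(T_amb − T) + Q̇.
dT/dt = (T_ss − T)/τ with T_ss = T_amb + Q̇/UA = 25.8 + 119/1.62 = 99.257 °C, τ = M c_p/UA = 659·2.76/1.62 = 1122.7 min.
Solution: T(t) = T_ss + (T₀ − T_ss) e^(−t/τ).
T(2730) = 99.257 + (69.743)·0.087901 = 105.39 °C.

105 °C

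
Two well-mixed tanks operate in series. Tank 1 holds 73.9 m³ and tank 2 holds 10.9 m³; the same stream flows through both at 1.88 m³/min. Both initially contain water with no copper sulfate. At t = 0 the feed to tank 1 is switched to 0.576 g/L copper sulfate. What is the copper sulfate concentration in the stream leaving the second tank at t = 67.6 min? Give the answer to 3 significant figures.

0.455 g/L

Species balance on tank i: dCᵢ/dt = (Cᵢ₋₁ − Cᵢ)/τᵢ with τᵢ = Vᵢ/Q.
τ₁ = 73.9/1.88 = 39.309 min; τ₂ = 10.9/1.88 = 5.7979 min.
Solving the cascade with C₁(0)=C₂(0)=0 gives C₂(t) = C_in[1 − (τ₁ e^(−t/τ₁) − τ₂ e^(−t/τ₂))/(τ₁ − τ₂)].
At t = 67.6: e^(−t/τ₁) = 0.17911, e^(−t/τ₂) = 8.6370e-06.
C₂ = 0.576·[1 − (39.309·0.17911 − 5.7979·8.6370e-06)/(33.511)] = 0.576·0.78990 = 0.45498 g/L.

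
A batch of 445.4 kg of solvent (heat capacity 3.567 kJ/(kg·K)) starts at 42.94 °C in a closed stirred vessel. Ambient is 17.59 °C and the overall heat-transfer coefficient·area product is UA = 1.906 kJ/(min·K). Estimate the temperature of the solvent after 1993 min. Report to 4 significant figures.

19.91 °C

First-law balance (no shaft work): M c_p dT/dt = −UA(T − T_amb).
dT/dt = (T_ss − T)/τ with T_ss = T_amb = 17.5900 °C, τ = M c_p/UA = 445.4·3.567/1.906 = 833.548 min.
Integrating: T(t) = T_ss + (T₀ − T_ss) e^(−t/τ).
T(1993) = 17.5900 + (25.3500)·0.0915395 = 19.9105 °C.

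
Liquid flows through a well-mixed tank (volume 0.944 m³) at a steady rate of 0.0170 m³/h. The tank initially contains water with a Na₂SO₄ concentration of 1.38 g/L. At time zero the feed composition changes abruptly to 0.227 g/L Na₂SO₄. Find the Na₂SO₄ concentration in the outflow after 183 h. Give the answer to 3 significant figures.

Accumulation = in − out for the solute gives V dC/dt = Q(C_in − C).
Time constant τ = V/Q = 0.944/0.0170 = 55.529 h.
C approaches C_in exponentially: C(t) = C_in + (C₀ − C_in) e^(−t/τ).
C(183) = 0.227 + (1.38 − 0.227)·e^(−183/55.529) = 0.227 + (1.1530)·0.037048 = 0.26972 g/L.

0.270 g/L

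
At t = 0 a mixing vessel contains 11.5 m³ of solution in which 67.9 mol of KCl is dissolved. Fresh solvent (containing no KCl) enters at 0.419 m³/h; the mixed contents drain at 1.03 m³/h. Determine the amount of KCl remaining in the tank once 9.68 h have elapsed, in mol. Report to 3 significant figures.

20.1 mol

Total volume: dV/dt = Q_in − Q_out = -0.61100 m³/h, so V(t) = 11.5 − 0.61100 t and V(9.68) = 5.5855 m³.
Solute balance: dm/dt = 0 − Q_out C = −Q_out m/V(t).
Separate: dm/m = −Q_out dt/V(t) ⇒ ln(m/m₀) = −(Q_out/(Q_in−Q_out)) ln(V/V₀).
m = m₀ (V₀/V)^(Q_out/(Q_in−Q_out)) = 67.9 × (11.5/5.5855)^(-1.6858) = 20.098 mol.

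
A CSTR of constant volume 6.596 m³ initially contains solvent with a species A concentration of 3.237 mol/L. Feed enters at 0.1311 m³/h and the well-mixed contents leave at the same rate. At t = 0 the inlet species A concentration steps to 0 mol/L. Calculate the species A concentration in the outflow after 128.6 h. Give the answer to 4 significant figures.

Mass balance on the solute (V constant): V dC/dt = Q(C_in − C).
So dC/dt = (C_in − C)/τ with τ = V/Q = 6.596/0.1311 = 50.3127 h.
Integrating: C(t) = C_in + (C₀ − C_in) e^(−t/τ).
C(128.6) = 0 + (3.237 − 0)·e^(−128.6/50.3127) = 0 + (3.23700)·0.0776136 = 0.251235 mol/L.

0.2512 mol/L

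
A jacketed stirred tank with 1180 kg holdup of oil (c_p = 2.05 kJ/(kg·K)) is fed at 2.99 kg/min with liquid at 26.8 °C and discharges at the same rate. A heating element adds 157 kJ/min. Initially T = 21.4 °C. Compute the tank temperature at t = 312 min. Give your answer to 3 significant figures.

M c_p dT/dt = ṁ c_p (T_in − T) + Q̇.
τ = M/ṁ = 394.65 min; T_ss = T_in + Q̇/(ṁ c_p) = 26.8 + 157/(2.99·2.05) = 52.414 °C.
Solution: T(t) = T_ss + (T₀ − T_ss) e^(−t/τ).
T(312) = 52.414 + (-31.014)·e^(−312/394.65) = 52.414 + (-31.014)·0.45358 = 38.346 °C.

38.3 °C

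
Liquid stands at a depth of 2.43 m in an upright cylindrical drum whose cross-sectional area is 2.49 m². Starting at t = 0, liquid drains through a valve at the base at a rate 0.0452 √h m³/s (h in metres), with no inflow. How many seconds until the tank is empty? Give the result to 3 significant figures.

172 s

Accumulation of liquid (constant cross-section A): A dh/dt = −0.0452 √h.
Separate and integrate: 2(√h − √h₀) = −(0.0452/A) t.
Tank is empty when √h = 0: t_empty = 2A√h₀/0.0452.
t_empty = 2·2.49·√2.43/0.0452 = 4.9800·1.5588/0.0452 = 171.75 s.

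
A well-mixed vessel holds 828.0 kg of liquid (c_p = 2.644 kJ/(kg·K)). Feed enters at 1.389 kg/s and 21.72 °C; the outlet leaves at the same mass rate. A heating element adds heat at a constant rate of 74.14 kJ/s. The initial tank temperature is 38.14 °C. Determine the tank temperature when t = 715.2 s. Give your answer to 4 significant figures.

Unsteady energy balance on the tank contents: M c_p dT/dt = ṁ c_p (T_in − T) + 74.14.
Rearrange: dT/dt = (T_ss − T)/τ with τ = M/ṁ = 596.112 s and T_ss = T_in + Q̇/(ṁ c_p) = 41.9078 °C.
Integrating: T(t) = T_ss + (T₀ − T_ss) e^(−t/τ).
T(715.2) = 41.9078 + (-3.76779)·e^(−715.2/596.112) = 41.9078 + (-3.76779)·0.301262 = 40.7727 °C.

40.77 °C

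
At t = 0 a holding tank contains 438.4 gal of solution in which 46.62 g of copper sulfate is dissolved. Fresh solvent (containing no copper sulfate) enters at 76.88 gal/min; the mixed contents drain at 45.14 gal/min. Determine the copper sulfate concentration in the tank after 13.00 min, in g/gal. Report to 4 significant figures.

0.02133 g/gal

Let m(t) be the amount of copper sulfate. Volume: V(t) = V₀ + (Q_in − Q_out) t = 438.4 + 31.7400 t; V(13.00) = 851.020 gal.
Solute balance: dm/dt = 0 − Q_out C = −Q_out m/V(t).
Separate: dm/m = −Q_out dt/V(t) ⇒ ln(m/m₀) = −(Q_out/(Q_in−Q_out)) ln(V/V₀).
m = m₀ (V₀/V)^(Q_out/(Q_in−Q_out)) = 46.62 × (438.4/851.020)^(1.42218) = 18.1504 g.
C = m/V = 18.1504/851.020 = 0.0213278 g/gal.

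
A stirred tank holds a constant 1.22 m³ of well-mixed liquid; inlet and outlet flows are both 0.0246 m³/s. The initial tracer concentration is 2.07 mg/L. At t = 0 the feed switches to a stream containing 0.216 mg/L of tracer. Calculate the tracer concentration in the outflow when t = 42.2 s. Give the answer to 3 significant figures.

Transient balance on the dissolved component: V dC/dt = Q(C_in − C).
Rewrite as dC/dt + C/τ = C_in/τ, τ = V/Q = 49.593 s.
C approaches C_in exponentially: C(t) = C_in + (C₀ − C_in) e^(−t/τ).
C(42.2) = 0.216 + (2.07 − 0.216)·e^(−42.2/49.593) = 0.216 + (1.8540)·0.42702 = 1.0077 mg/L.

1.01 mg/L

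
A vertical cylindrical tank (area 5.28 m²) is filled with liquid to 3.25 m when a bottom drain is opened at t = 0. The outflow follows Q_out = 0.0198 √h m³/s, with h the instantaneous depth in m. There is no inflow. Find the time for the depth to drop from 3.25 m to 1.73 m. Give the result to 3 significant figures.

260 s

With no inflow, A dh/dt = −0.0198 √h.
Separate and integrate: 2(√h − √h₀) = −(0.0198/A) t.
t = 2A(√h₀ − √h)/0.0198 = 2·5.28·(√3.25 − √1.73)/0.0198
  = 10.560 × (1.8028 − 1.3153) / 0.0198 = 259.99 s.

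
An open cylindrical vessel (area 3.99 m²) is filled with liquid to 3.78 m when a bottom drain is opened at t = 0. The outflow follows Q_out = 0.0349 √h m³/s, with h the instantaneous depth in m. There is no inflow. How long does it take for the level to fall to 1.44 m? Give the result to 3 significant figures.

170 s

With no inflow, A dh/dt = −0.0349 √h.
This is separable: 2 d(√h)/dt = −0.0349/A, so √h = √h₀ − (0.0349/(2A)) t.
t = 2A(√h₀ − √h)/0.0349 = 2·3.99·(√3.78 − √1.44)/0.0349
  = 7.9800 × (1.9442 − 1.2000) / 0.0349 = 170.17 s.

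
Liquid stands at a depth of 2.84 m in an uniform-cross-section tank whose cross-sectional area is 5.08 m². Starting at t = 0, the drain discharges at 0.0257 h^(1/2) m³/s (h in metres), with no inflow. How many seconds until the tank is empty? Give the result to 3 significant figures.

With no inflow, A dh/dt = −0.0257 √h.
∫ h^(−1/2) dh = −(0.0257/A) ∫ dt, giving 2√h = 2√h₀ − (0.0257/A) t.
Tank is empty when √h = 0: t_empty = 2A√h₀/0.0257.
t_empty = 2·5.08·√2.84/0.0257 = 10.160·1.6852/0.0257 = 666.22 s.

666 s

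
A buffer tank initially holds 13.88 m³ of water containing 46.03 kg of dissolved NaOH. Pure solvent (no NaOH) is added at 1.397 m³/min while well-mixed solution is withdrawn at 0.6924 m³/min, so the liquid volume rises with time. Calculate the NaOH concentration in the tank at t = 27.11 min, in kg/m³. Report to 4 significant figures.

Let m(t) be the amount of NaOH. Volume: V(t) = V₀ + (Q_in − Q_out) t = 13.88 + 0.704600 t; V(27.11) = 32.9817 m³.
Solute balance: dm/dt = 0 − Q_out C = −Q_out m/V(t).
dm/m = −Q_out dt/(V₀ + 0.704600 t); integrating gives ln(m/m₀) = −(Q_out/(Q_in−Q_out)) ln(V/V₀).
m = m₀ (V₀/V)^(Q_out/(Q_in−Q_out)) = 46.03 × (13.88/32.9817)^(0.982685) = 19.6637 kg.
C = m/V = 19.6637/32.9817 = 0.596201 kg/m³.

0.5962 kg/m³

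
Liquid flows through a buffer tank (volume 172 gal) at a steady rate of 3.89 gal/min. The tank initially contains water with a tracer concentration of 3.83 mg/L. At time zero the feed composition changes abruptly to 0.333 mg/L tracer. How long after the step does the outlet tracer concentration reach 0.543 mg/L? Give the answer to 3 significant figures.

Species balance: V dC/dt = Q(C_in − C) ⇒ τ = V/Q = 44.216 min.
C(t) = C_in + (C₀ − C_in) e^(−t/τ). Set C = 0.543 and solve for t:
e^(−t/τ) = (C − C_in)/(C₀ − C_in) = (0.543 − 0.333)/(3.83 − 0.333) = 0.060051
t = −τ ln(…) = 44.216 × 2.8126 = 124.36 min.

124 min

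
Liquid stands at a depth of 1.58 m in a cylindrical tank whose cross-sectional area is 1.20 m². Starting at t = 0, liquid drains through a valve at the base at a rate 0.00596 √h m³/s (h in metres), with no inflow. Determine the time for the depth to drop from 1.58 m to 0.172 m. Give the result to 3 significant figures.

339 s

Volume balance on the tank: A dh/dt = −0.00596 √h.
This is separable: 2 d(√h)/dt = −0.00596/A, so √h = √h₀ − (0.00596/(2A)) t.
t = 2A(√h₀ − √h)/0.00596 = 2·1.20·(√1.58 − √0.172)/0.00596
  = 2.4000 × (1.2570 − 0.41473) / 0.00596 = 339.16 s.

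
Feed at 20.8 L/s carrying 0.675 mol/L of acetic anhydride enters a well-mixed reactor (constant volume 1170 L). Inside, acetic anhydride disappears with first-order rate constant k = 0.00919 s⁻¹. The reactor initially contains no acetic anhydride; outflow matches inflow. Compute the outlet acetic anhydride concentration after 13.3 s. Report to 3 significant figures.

V dC/dt = Q(C_in − C) − k V C.
This is linear with rate a = Q/V + k = 0.026968 s⁻¹.
C_ss = Q C_in/(Q + kV) = 0.44498 mol/L; C(t) = C_ss + (C₀ − C_ss) e^(−a t).
C(13.3) = 0.44498 + (-0.44498)·e^(−0.026968·13.3) = 0.44498 + (-0.44498)·0.69860 = 0.13411 mol/L.

0.134 mol/L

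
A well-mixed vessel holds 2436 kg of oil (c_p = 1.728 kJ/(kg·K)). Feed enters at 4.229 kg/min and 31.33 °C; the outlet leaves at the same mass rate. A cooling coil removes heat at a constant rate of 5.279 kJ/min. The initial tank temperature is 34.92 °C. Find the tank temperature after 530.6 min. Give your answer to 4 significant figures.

Heat balance on the well-mixed liquid: M c_p dT/dt = ṁ c_p (T_in − T) − 5.279.
Rearrange: dT/dt = (T_ss − T)/τ with τ = M/ṁ = 576.023 min and T_ss = T_in − Q̇/(ṁ c_p) = 30.6076 °C.
This is linear first-order; T(t) = T_ss + (T₀ − T_ss) e^(−t/τ).
T(530.6) = 30.6076 + (4.31239)·e^(−530.6/576.023) = 30.6076 + (4.31239)·0.398063 = 32.3242 °C.

32.32 °C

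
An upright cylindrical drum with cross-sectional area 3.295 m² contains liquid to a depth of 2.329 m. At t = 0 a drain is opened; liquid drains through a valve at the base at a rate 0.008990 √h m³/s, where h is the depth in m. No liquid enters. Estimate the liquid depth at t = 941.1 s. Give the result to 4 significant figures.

0.05869 m

A dh/dt = −Q_out = −0.008990 √h.
This is separable: 2 d(√h)/dt = −0.008990/A, so √h = √h₀ − (0.008990/(2A)) t.
√h = √2.329 − 0.008990·941.1/(2·3.295) = 1.52611 − 1.28384 = 0.242269.
h = 0.242269² = 0.0586941 m.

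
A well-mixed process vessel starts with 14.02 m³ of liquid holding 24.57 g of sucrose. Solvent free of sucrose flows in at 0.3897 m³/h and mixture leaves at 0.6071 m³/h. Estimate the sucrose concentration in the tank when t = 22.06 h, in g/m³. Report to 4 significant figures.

Total volume: dV/dt = Q_in − Q_out = -0.217400 m³/h, so V(t) = 14.02 − 0.217400 t and V(22.06) = 9.22416 m³.
Solute balance: dm/dt = 0 − Q_out C = −Q_out m/V(t).
dm/m = −Q_out dt/(V₀ − 0.217400 t); integrating gives ln(m/m₀) = −(Q_out/(Q_in−Q_out)) ln(V/V₀).
m = m₀ (V₀/V)^(Q_out/(Q_in−Q_out)) = 24.57 × (14.02/9.22416)^(-2.79255) = 7.63238 g.
C = m/V = 7.63238/9.22416 = 0.827434 g/m³.

0.8274 g/m³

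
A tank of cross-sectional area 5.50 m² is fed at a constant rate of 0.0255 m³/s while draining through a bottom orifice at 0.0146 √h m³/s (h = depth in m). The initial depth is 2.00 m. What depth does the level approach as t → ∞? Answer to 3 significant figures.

3.05 m

Accumulation of liquid (constant cross-section A): A dh/dt = Q_in − 0.0146 √h. At steady state dh/dt = 0:
Q_in = 0.0146 √h_ss ⇒ √h_ss = 0.0255/0.0146 = 1.7466.
h_ss = 1.7466² = 3.0505 m. (Since h₀ = 2.00 m < h_ss, the level will rise toward this value.)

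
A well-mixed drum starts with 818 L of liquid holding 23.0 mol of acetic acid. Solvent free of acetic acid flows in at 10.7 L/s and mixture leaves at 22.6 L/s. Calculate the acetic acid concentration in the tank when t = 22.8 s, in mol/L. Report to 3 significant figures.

Total volume: dV/dt = Q_in − Q_out = -11.900 L/s, so V(t) = 818 − 11.900 t and V(22.8) = 546.68 L.
No acetic acid enters, so dm/dt = −Q_out · (m/V).
dm/m = −Q_out dt/(V₀ − 11.900 t); integrating gives ln(m/m₀) = −(Q_out/(Q_in−Q_out)) ln(V/V₀).
m = m₀ (V₀/V)^(Q_out/(Q_in−Q_out)) = 23.0 × (818/546.68)^(-1.8992) = 10.699 mol.
C = m/V = 10.699/546.68 = 0.019571 mol/L.

0.0196 mol/L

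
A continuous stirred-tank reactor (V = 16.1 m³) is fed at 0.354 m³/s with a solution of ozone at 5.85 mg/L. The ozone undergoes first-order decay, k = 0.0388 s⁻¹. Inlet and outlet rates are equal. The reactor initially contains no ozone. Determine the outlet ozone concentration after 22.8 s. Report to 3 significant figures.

1.59 mg/L

V dC/dt = Q(C_in − C) − k V C.
dC/dt = (Q/V) C_in − (Q/V + k) C; effective rate a = Q/V + k = 0.021988 + 0.0388 = 0.060788 s⁻¹.
C_ss = Q C_in/(Q + kV) = 2.1160 mg/L; C(t) = C_ss + (C₀ − C_ss) e^(−a t).
C(22.8) = 2.1160 + (-2.1160)·e^(−0.060788·22.8) = 2.1160 + (-2.1160)·0.25008 = 1.5868 mg/L.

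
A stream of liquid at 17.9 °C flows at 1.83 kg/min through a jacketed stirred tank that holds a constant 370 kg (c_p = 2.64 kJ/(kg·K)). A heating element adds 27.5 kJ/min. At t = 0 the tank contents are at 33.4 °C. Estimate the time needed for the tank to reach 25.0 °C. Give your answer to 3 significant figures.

Unsteady energy balance on the tank contents: M c_p dT/dt = ṁ c_p (T_in − T) + 27.5.
τ = M/ṁ = 202.19 min; T_ss = T_in + Q̇/(ṁ c_p) = 23.592 °C.
T(t) = T_ss + (T₀ − T_ss) e^(−t/τ). Set T = 25.0:
e^(−t/τ) = (25.0 − 23.592)/(33.4 − 23.592) = 0.14354
t = −202.19 · ln(0.14354) = 392.47 min.

392 min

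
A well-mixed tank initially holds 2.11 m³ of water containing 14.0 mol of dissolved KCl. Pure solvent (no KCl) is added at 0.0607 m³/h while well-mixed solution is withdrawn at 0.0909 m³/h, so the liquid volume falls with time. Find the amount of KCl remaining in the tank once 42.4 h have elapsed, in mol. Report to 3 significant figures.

Total volume: dV/dt = Q_in − Q_out = -0.030200 m³/h, so V(t) = 2.11 − 0.030200 t and V(42.4) = 0.82952 m³.
Solute balance: dm/dt = 0 − Q_out C = −Q_out m/V(t).
Separate: dm/m = −Q_out dt/V(t) ⇒ ln(m/m₀) = −(Q_out/(Q_in−Q_out)) ln(V/V₀).
m = m₀ (V₀/V)^(Q_out/(Q_in−Q_out)) = 14.0 × (2.11/0.82952)^(-3.0099) = 0.84282 mol.

0.843 mol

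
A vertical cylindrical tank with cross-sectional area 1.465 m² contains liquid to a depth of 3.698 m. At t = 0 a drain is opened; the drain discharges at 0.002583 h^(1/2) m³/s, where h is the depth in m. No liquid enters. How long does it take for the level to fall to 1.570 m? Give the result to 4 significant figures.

760.0 s

A dh/dt = −Q_out = −0.002583 √h.
∫ h^(−1/2) dh = −(0.002583/A) ∫ dt, giving 2√h = 2√h₀ − (0.002583/A) t.
t = 2A(√h₀ − √h)/0.002583 = 2·1.465·(√3.698 − √1.570)/0.002583
  = 2.93000 × (1.92302 − 1.25300) / 0.002583 = 760.033 s.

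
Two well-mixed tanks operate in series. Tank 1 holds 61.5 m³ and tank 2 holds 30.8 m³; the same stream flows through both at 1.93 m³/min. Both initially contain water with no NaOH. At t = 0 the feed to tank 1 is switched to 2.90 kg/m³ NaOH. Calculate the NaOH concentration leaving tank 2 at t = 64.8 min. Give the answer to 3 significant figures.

2.19 kg/m³

Time constants: τᵢ = Vᵢ/Q for each well-mixed tank.
τ₁ = 61.5/1.93 = 31.865 min; τ₂ = 30.8/1.93 = 15.959 min.
Tank 1: C₁ = C_in(1 − e^(−t/τ₁)). Tank 2 (τ₁ ≠ τ₂): C₂ = C_in[1 − (τ₁ e^(−t/τ₁) − τ₂ e^(−t/τ₂))/(τ₁ − τ₂)].
At t = 64.8: e^(−t/τ₁) = 0.13087, e^(−t/τ₂) = 0.017240.
C₂ = 2.90·[1 − (31.865·0.13087 − 15.959·0.017240)/(15.907)] = 2.90·0.75513 = 2.1899 kg/m³.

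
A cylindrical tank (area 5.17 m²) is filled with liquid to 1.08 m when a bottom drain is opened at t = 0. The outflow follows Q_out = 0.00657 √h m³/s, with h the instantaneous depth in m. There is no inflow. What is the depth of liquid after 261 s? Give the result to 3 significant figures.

0.763 m

A dh/dt = −Q_out = −0.00657 √h.
Separate and integrate: 2(√h − √h₀) = −(0.00657/A) t.
√h = √1.08 − 0.00657·261/(2·5.17) = 1.0392 − 0.16584 = 0.87339.
h = 0.87339² = 0.76281 m.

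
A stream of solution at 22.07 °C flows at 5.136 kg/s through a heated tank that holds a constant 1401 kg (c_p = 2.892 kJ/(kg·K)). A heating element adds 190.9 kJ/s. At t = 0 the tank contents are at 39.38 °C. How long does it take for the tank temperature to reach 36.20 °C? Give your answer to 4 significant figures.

340.9 s

Unsteady energy balance on the tank contents: M c_p dT/dt = ṁ c_p (T_in − T) + 190.9.
τ = M/ṁ = 272.780 s; T_ss = T_in + Q̇/(ṁ c_p) = 34.9224 °C.
T(t) = T_ss + (T₀ − T_ss) e^(−t/τ). Set T = 36.20:
e^(−t/τ) = (36.20 − 34.9224)/(39.38 − 34.9224) = 0.286619
t = −272.780 · ln(0.286619) = 340.867 s.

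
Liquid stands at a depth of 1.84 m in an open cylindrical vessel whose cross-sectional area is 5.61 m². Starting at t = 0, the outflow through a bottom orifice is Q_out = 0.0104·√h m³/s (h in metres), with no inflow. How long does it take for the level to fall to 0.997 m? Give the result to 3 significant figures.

386 s

Unsteady balance on liquid volume: A dh/dt = −0.0104 √h.
Separate and integrate: 2(√h − √h₀) = −(0.0104/A) t.
t = 2A(√h₀ − √h)/0.0104 = 2·5.61·(√1.84 − √0.997)/0.0104
  = 11.220 × (1.3565 − 0.99850) / 0.0104 = 386.19 s.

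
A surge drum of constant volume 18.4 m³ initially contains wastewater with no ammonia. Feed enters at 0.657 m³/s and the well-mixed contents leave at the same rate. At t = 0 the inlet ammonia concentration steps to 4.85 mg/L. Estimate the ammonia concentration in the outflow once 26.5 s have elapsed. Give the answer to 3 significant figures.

2.97 mg/L

Species balance on the tank: V dC/dt = Q(C_in − C).
So dC/dt = (C_in − C)/τ with τ = V/Q = 18.4/0.657 = 28.006 s.
This is linear first-order; C(t) = C_in + (C₀ − C_in) e^(−t/τ).
C(26.5) = 4.85 + (0 − 4.85)·e^(−26.5/28.006) = 4.85 + (-4.8500)·0.38820 = 2.9672 mg/L.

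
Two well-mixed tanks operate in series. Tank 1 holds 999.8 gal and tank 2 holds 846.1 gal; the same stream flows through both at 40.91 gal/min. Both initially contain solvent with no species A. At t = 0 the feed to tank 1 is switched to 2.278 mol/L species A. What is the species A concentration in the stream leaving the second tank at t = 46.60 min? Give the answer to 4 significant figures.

Species balance on tank i: dCᵢ/dt = (Cᵢ₋₁ − Cᵢ)/τᵢ with τᵢ = Vᵢ/Q.
τ₁ = 999.8/40.91 = 24.4390 min; τ₂ = 846.1/40.91 = 20.6820 min.
Solving the cascade with C₁(0)=C₂(0)=0 gives C₂(t) = C_in[1 − (τ₁ e^(−t/τ₁) − τ₂ e^(−t/τ₂))/(τ₁ − τ₂)].
At t = 46.60: e^(−t/τ₁) = 0.148557, e^(−t/τ₂) = 0.105066.
C₂ = 2.278·[1 − (24.4390·0.148557 − 20.6820·0.105066)/(3.75703)] = 2.278·0.612030 = 1.39420 mol/L.

1.394 mol/L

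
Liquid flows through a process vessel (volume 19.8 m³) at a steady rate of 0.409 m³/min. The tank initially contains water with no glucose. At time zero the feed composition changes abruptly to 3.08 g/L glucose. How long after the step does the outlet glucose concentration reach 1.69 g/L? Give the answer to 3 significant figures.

38.5 min

Species balance: V dC/dt = Q(C_in − C) ⇒ τ = V/Q = 48.411 min.
C(t) = C_in + (C₀ − C_in) e^(−t/τ). Set C = 1.69 and solve for t:
e^(−t/τ) = (C − C_in)/(C₀ − C_in) = (1.69 − 3.08)/(0 − 3.08) = 0.45130
t = −τ ln(…) = 48.411 × 0.79563 = 38.517 min.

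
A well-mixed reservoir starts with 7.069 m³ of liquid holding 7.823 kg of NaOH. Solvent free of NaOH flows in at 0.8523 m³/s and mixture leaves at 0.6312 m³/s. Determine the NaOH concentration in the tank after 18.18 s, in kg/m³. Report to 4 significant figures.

0.1951 kg/m³

Let m(t) be the amount of NaOH. Volume: V(t) = V₀ + (Q_in − Q_out) t = 7.069 + 0.221100 t; V(18.18) = 11.0886 m³.
Species balance (pure solvent in): dm/dt = −Q_out · m/V(t).
Separate: dm/m = −Q_out dt/V(t) ⇒ ln(m/m₀) = −(Q_out/(Q_in−Q_out)) ln(V/V₀).
m = m₀ (V₀/V)^(Q_out/(Q_in−Q_out)) = 7.823 × (7.069/11.0886)^(2.85482) = 2.16373 kg.
C = m/V = 2.16373/11.0886 = 0.195131 kg/m³.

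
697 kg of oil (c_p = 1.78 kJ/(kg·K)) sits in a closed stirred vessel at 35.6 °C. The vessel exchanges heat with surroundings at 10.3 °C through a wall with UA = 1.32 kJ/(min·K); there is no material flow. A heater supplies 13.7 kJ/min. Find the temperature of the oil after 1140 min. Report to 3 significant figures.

M c_p dT/dt = −UA(T − T_amb) + Q̇.
dT/dt = (T_ss − T)/τ with T_ss = T_amb + Q̇/UA = 10.3 + 13.7/1.32 = 20.679 °C, τ = M c_p/UA = 697·1.78/1.32 = 939.89 min.
Integrating: T(t) = T_ss + (T₀ − T_ss) e^(−t/τ).
T(1140) = 20.679 + (14.921)·0.29733 = 25.115 °C.

25.1 °C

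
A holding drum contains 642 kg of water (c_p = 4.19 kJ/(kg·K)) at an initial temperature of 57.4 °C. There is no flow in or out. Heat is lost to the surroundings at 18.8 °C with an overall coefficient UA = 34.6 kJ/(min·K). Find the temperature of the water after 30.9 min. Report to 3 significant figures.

Lumped-capacitance energy balance: M c_p dT/dt = UA(T_amb − T).
dT/dt = (T_ss − T)/τ with T_ss = T_amb = 18.800 °C, τ = M c_p/UA = 642·4.19/34.6 = 77.745 min.
T approaches T_ss exponentially: T(t) = T_ss + (T₀ − T_ss) e^(−t/τ).
T(30.9) = 18.800 + (38.600)·0.67203 = 44.740 °C.

44.7 °C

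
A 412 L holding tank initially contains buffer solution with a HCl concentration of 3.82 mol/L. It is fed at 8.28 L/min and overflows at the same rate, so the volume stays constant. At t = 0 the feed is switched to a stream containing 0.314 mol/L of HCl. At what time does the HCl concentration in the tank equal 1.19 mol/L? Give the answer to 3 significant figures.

Species balance: V dC/dt = Q(C_in − C) ⇒ τ = V/Q = 49.758 min.
C(t) = C_in + (C₀ − C_in) e^(−t/τ). Set C = 1.19 and solve for t:
e^(−t/τ) = (C − C_in)/(C₀ − C_in) = (1.19 − 0.314)/(3.82 − 0.314) = 0.24986
t = −τ ln(…) = 49.758 × 1.3869 = 69.008 min.

69.0 min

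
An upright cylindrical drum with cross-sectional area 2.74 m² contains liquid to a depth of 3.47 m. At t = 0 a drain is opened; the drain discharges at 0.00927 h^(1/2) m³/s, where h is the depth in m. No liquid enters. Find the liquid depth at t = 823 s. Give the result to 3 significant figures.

Volume balance on the tank: A dh/dt = −0.00927 √h.
This is separable: 2 d(√h)/dt = −0.00927/A, so √h = √h₀ − (0.00927/(2A)) t.
√h = √3.47 − 0.00927·823/(2·2.74) = 1.8628 − 1.3922 = 0.47060.
h = 0.47060² = 0.22147 m.

0.221 m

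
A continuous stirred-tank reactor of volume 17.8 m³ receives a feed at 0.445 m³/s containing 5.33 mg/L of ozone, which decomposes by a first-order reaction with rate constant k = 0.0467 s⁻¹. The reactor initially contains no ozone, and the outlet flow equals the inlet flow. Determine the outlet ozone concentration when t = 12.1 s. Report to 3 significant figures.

Species balance: V dC/dt = Q C_in − Q C − k V C.
This is linear with rate a = Q/V + k = 0.071700 s⁻¹.
C_ss = Q C_in/(Q + kV) = 1.8584 mg/L; C(t) = C_ss + (C₀ − C_ss) e^(−a t).
C(12.1) = 1.8584 + (-1.8584)·e^(−0.071700·12.1) = 1.8584 + (-1.8584)·0.41997 = 1.0779 mg/L.

1.08 mg/L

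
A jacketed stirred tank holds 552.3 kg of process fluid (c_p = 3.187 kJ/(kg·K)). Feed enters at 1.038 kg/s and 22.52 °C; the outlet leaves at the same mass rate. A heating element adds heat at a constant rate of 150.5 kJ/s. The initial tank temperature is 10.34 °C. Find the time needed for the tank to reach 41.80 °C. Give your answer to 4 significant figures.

Energy balance: M c_p dT/dt = ṁ c_p (T_in − T) + 150.5.
τ = M/ṁ = 532.081 s; T_ss = T_in + Q̇/(ṁ c_p) = 68.0143 °C.
T(t) = T_ss + (T₀ − T_ss) e^(−t/τ). Set T = 41.80:
e^(−t/τ) = (41.80 − 68.0143)/(10.34 − 68.0143) = 0.454523
t = −532.081 · ln(0.454523) = 419.549 s.

419.5 s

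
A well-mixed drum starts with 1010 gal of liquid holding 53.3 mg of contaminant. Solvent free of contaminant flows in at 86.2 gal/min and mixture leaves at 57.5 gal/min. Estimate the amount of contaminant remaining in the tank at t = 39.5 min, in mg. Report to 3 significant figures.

11.8 mg

Total volume: dV/dt = Q_in − Q_out = 28.700 gal/min, so V(t) = 1010 + 28.700 t and V(39.5) = 2143.7 gal.
Species balance (pure solvent in): dm/dt = −Q_out · m/V(t).
dm/m = −Q_out dt/(V₀ + 28.700 t); integrating gives ln(m/m₀) = −(Q_out/(Q_in−Q_out)) ln(V/V₀).
m = m₀ (V₀/V)^(Q_out/(Q_in−Q_out)) = 53.3 × (1010/2143.7)^(2.0035) = 11.801 mg.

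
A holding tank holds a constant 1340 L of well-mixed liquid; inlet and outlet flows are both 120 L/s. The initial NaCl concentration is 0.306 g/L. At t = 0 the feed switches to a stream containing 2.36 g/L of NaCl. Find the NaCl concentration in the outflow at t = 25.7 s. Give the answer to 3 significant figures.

Mass balance on the solute (V constant): V dC/dt = Q(C_in − C).
Time constant τ = V/Q = 1340/120 = 11.167 s.
C approaches C_in exponentially: C(t) = C_in + (C₀ − C_in) e^(−t/τ).
C(25.7) = 2.36 + (0.306 − 2.36)·e^(−25.7/11.167) = 2.36 + (-2.0540)·0.10011 = 2.1544 g/L.

2.15 g/L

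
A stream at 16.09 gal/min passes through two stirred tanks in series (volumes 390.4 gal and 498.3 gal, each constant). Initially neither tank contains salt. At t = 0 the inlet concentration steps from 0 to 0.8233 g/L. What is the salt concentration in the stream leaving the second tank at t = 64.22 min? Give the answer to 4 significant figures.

0.5564 g/L

Species balance on tank i: dCᵢ/dt = (Cᵢ₋₁ − Cᵢ)/τᵢ with τᵢ = Vᵢ/Q.
τ₁ = 390.4/16.09 = 24.2635 min; τ₂ = 498.3/16.09 = 30.9695 min.
Tank 1: C₁ = C_in(1 − e^(−t/τ₁)). Tank 2 (τ₁ ≠ τ₂): C₂ = C_in[1 − (τ₁ e^(−t/τ₁) − τ₂ e^(−t/τ₂))/(τ₁ − τ₂)].
At t = 64.22: e^(−t/τ₁) = 0.0708796, e^(−t/τ₂) = 0.125726.
C₂ = 0.8233·[1 − (24.2635·0.0708796 − 30.9695·0.125726)/(-6.70603)] = 0.8233·0.675831 = 0.556411 g/L.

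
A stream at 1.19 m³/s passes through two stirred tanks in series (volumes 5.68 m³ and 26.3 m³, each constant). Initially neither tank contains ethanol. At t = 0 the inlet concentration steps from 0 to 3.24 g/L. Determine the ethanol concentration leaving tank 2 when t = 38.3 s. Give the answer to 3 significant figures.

Each tank obeys Vᵢ dCᵢ/dt = Q(Cᵢ₋₁ − Cᵢ), so τᵢ = Vᵢ/Q.
τ₁ = 5.68/1.19 = 4.7731 s; τ₂ = 26.3/1.19 = 22.101 s.
Solving the cascade with C₁(0)=C₂(0)=0 gives C₂(t) = C_in[1 − (τ₁ e^(−t/τ₁) − τ₂ e^(−t/τ₂))/(τ₁ − τ₂)].
At t = 38.3: e^(−t/τ₁) = 0.00032747, e^(−t/τ₂) = 0.17676.
C₂ = 3.24·[1 − (4.7731·0.00032747 − 22.101·0.17676)/(-17.328)] = 3.24·0.77464 = 2.5098 g/L.

2.51 g/L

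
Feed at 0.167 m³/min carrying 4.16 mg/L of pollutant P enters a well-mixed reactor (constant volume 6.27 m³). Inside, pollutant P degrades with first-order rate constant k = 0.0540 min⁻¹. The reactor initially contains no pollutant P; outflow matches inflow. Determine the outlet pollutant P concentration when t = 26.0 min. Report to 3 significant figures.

Accumulation = in − out − consumed: V dC/dt = Q C_in − Q C − k V C.
dC/dt = (Q/V) C_in − (Q/V + k) C; effective rate a = Q/V + k = 0.026635 + 0.0540 = 0.080635 min⁻¹.
C_ss = Q C_in/(Q + kV) = 1.3741 mg/L; C(t) = C_ss + (C₀ − C_ss) e^(−a t).
C(26.0) = 1.3741 + (-1.3741)·e^(−0.080635·26.0) = 1.3741 + (-1.3741)·0.12289 = 1.2052 mg/L.

1.21 mg/L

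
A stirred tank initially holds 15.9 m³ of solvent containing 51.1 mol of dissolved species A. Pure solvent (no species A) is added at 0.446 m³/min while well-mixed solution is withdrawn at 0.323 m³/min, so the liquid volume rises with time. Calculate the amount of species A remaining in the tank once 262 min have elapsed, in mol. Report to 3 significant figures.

Total volume: dV/dt = Q_in − Q_out = 0.12300 m³/min, so V(t) = 15.9 + 0.12300 t and V(262) = 48.126 m³.
Species balance (pure solvent in): dm/dt = −Q_out · m/V(t).
Separate: dm/m = −Q_out dt/V(t) ⇒ ln(m/m₀) = −(Q_out/(Q_in−Q_out)) ln(V/V₀).
m = m₀ (V₀/V)^(Q_out/(Q_in−Q_out)) = 51.1 × (15.9/48.126)^(2.6260) = 2.7884 mol.

2.79 mol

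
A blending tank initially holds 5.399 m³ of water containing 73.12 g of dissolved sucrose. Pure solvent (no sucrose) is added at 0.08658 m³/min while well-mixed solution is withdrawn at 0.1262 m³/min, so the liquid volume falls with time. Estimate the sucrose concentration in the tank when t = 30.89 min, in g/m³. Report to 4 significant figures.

Total volume: dV/dt = Q_in − Q_out = -0.0396200 m³/min, so V(t) = 5.399 − 0.0396200 t and V(30.89) = 4.17514 m³.
Solute balance: dm/dt = 0 − Q_out C = −Q_out m/V(t).
dm/m = −Q_out dt/(V₀ − 0.0396200 t); integrating gives ln(m/m₀) = −(Q_out/(Q_in−Q_out)) ln(V/V₀).
m = m₀ (V₀/V)^(Q_out/(Q_in−Q_out)) = 73.12 × (5.399/4.17514)^(-3.18526) = 32.2423 g.
C = m/V = 32.2423/4.17514 = 7.72245 g/m³.

7.722 g/m³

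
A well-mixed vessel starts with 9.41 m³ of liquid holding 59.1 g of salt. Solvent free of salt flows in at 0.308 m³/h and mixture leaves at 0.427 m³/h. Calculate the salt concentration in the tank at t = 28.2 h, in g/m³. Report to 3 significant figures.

Total volume: dV/dt = Q_in − Q_out = -0.11900 m³/h, so V(t) = 9.41 − 0.11900 t and V(28.2) = 6.0542 m³.
Solute balance: dm/dt = 0 − Q_out C = −Q_out m/V(t).
Separate: dm/m = −Q_out dt/V(t) ⇒ ln(m/m₀) = −(Q_out/(Q_in−Q_out)) ln(V/V₀).
m = m₀ (V₀/V)^(Q_out/(Q_in−Q_out)) = 59.1 × (9.41/6.0542)^(-3.5882) = 12.143 g.
C = m/V = 12.143/6.0542 = 2.0057 g/m³.

2.01 g/m³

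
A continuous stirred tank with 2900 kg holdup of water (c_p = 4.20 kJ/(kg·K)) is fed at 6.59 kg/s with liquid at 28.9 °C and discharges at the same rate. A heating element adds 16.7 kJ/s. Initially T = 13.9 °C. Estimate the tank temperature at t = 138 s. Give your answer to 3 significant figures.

Energy balance: M c_p dT/dt = ṁ c_p (T_in − T) + 16.7.
Rearrange: dT/dt = (T_ss − T)/τ with τ = M/ṁ = 440.06 s and T_ss = T_in + Q̇/(ṁ c_p) = 29.503 °C.
T approaches T_ss exponentially: T(t) = T_ss + (T₀ − T_ss) e^(−t/τ).
T(138) = 29.503 + (-15.603)·e^(−138/440.06) = 29.503 + (-15.603)·0.73082 = 18.100 °C.

18.1 °C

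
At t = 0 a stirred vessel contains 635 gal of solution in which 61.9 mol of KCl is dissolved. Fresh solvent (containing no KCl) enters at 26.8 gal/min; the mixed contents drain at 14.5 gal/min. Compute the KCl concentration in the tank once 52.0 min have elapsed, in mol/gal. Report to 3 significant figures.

Let m(t) be the amount of KCl. Volume: V(t) = V₀ + (Q_in − Q_out) t = 635 + 12.300 t; V(52.0) = 1274.6 gal.
Species balance (pure solvent in): dm/dt = −Q_out · m/V(t).
Separate: dm/m = −Q_out dt/V(t) ⇒ ln(m/m₀) = −(Q_out/(Q_in−Q_out)) ln(V/V₀).
m = m₀ (V₀/V)^(Q_out/(Q_in−Q_out)) = 61.9 × (635/1274.6)^(1.1789) = 27.225 mol.
C = m/V = 27.225/1274.6 = 0.021360 mol/gal.

0.0214 mol/gal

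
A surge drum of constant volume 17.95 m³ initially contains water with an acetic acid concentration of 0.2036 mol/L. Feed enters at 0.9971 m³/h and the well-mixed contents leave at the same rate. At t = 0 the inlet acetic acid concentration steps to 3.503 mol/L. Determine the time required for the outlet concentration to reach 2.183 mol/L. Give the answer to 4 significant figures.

Transient balance on the dissolved component: V dC/dt = Q(C_in − C), so τ = V/Q = 18.0022 h.
C(t) = C_in + (C₀ − C_in) e^(−t/τ). Set C = 2.183 and solve for t:
e^(−t/τ) = (C − C_in)/(C₀ − C_in) = (2.183 − 3.503)/(0.2036 − 3.503) = 0.400073
t = −τ ln(…) = 18.0022 × 0.916109 = 16.4920 h.

16.49 h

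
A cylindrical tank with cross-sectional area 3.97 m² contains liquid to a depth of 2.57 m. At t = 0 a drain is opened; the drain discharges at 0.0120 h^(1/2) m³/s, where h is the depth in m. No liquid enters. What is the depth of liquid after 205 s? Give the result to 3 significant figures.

Accumulation of liquid (constant cross-section A): A dh/dt = −0.0120 √h.
Separate and integrate: 2(√h − √h₀) = −(0.0120/A) t.
√h = √2.57 − 0.0120·205/(2·3.97) = 1.6031 − 0.30982 = 1.2933.
h = 1.2933² = 1.6726 m.

1.67 m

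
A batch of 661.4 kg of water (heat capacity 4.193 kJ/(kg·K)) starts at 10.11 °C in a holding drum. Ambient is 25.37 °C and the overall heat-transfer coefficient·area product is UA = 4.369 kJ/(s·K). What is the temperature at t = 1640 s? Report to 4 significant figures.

First-law balance (no shaft work): M c_p dT/dt = −UA(T − T_amb).
dT/dt = (T_ss − T)/τ with T_ss = T_amb = 25.3700 °C, τ = M c_p/UA = 661.4·4.193/4.369 = 634.756 s.
T approaches T_ss exponentially: T(t) = T_ss + (T₀ − T_ss) e^(−t/τ).
T(1640) = 25.3700 + (-15.2600)·0.0754965 = 24.2179 °C.

24.22 °C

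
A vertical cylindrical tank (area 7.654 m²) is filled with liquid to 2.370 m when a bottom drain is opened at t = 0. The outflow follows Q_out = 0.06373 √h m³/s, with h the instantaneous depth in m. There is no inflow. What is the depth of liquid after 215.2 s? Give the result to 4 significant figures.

With no inflow, A dh/dt = −0.06373 √h.
∫ h^(−1/2) dh = −(0.06373/A) ∫ dt, giving 2√h = 2√h₀ − (0.06373/A) t.
√h = √2.370 − 0.06373·215.2/(2·7.654) = 1.53948 − 0.895917 = 0.643564.
h = 0.643564² = 0.414174 m.

0.4142 m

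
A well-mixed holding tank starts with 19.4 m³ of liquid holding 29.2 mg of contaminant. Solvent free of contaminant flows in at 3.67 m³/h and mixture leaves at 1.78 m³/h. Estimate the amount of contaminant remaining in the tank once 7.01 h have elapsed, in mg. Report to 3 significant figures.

17.9 mg

Total volume: dV/dt = Q_in − Q_out = 1.8900 m³/h, so V(t) = 19.4 + 1.8900 t and V(7.01) = 32.649 m³.
Solute balance: dm/dt = 0 − Q_out C = −Q_out m/V(t).
dm/m = −Q_out dt/(V₀ + 1.8900 t); integrating gives ln(m/m₀) = −(Q_out/(Q_in−Q_out)) ln(V/V₀).
m = m₀ (V₀/V)^(Q_out/(Q_in−Q_out)) = 29.2 × (19.4/32.649)^(0.94180) = 17.884 mg.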